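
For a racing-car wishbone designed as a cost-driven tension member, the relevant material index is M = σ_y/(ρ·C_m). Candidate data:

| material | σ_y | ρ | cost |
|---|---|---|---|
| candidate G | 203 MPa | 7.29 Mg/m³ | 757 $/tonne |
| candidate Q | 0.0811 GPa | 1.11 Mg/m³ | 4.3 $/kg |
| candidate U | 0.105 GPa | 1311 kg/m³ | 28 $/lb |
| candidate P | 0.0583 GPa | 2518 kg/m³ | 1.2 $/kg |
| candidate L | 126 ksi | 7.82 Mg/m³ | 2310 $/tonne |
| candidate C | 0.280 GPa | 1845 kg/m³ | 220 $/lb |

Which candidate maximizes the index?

candidate L

Putting every candidate on a common basis:
  candidate G: σ_y = 203.0 MPa, ρ = 7290 kg/m³, cost = 0.7570 $/kg
  candidate Q: σ_y = 81.10 MPa, ρ = 1110 kg/m³, cost = 4.300 $/kg
  candidate U: σ_y = 105.0 MPa, ρ = 1311 kg/m³, cost = 61.73 $/kg
  candidate P: σ_y = 58.30 MPa, ρ = 2518 kg/m³, cost = 1.200 $/kg
  candidate L: σ_y = 868.7 MPa, ρ = 7820 kg/m³, cost = 2.310 $/kg
  candidate C: σ_y = 280.0 MPa, ρ = 1845 kg/m³, cost = 485.0 $/kg
  candidate L: M = 48.1 kN·m per $
  candidate G: M = 36.8 kN·m per $
  candidate P: M = 19.3 kN·m per $
  candidate Q: M = 17.0 kN·m per $
  candidate U: M = 1.30 kN·m per $
  candidate C: M = 0.313 kN·m per $
Highest index: candidate L.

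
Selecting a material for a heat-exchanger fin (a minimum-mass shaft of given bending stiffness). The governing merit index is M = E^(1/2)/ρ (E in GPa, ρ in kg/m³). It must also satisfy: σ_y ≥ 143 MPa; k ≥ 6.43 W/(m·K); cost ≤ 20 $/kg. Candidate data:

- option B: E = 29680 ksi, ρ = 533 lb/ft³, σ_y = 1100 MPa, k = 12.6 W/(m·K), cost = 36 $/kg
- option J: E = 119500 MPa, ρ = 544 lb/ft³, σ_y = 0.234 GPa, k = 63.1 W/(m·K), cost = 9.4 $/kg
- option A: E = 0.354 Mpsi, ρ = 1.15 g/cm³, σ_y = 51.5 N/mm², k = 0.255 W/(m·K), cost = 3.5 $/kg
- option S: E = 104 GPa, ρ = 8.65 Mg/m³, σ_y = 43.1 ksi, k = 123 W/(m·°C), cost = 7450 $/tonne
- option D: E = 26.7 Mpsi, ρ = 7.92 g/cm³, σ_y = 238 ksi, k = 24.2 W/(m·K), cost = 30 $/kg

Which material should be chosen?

option J

Screen on constraints: σ_y ≥ 143 MPa; k ≥ 6.43 W/(m·K); cost ≤ 20 $/kg. Survivors: option J, option S.
Putting every candidate on a common basis:
  option J: E = 119.5 GPa, ρ = 8714 kg/m³
  option S: E = 104.0 GPa, ρ = 8650 kg/m³
  option J: M = 1.25×10⁻³
  option S: M = 1.18×10⁻³
Option J ranks first.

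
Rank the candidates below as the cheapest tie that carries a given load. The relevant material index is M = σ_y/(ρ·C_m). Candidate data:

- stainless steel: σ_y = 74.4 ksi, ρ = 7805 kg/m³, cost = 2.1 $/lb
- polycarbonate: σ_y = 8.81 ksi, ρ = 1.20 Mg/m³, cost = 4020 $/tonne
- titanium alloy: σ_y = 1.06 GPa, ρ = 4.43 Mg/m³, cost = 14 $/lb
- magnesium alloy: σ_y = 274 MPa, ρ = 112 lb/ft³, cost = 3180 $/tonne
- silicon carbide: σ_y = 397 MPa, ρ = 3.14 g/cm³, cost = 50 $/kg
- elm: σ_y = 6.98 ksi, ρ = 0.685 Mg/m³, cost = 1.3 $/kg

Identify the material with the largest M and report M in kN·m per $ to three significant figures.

After converting to SI:
  stainless steel: σ_y = 513.0 MPa, ρ = 7805 kg/m³, cost = 4.630 $/kg
  polycarbonate: σ_y = 60.74 MPa, ρ = 1200 kg/m³, cost = 4.020 $/kg
  titanium alloy: σ_y = 1060 MPa, ρ = 4430 kg/m³, cost = 30.86 $/kg
  magnesium alloy: σ_y = 274.0 MPa, ρ = 1794 kg/m³, cost = 3.180 $/kg
  silicon carbide: σ_y = 397.0 MPa, ρ = 3140 kg/m³, cost = 50.00 $/kg
  elm: σ_y = 48.13 MPa, ρ = 685.0 kg/m³, cost = 1.300 $/kg
  elm: M = 54.0 kN·m per $
  magnesium alloy: M = 48.0 kN·m per $
  stainless steel: M = 14.2 kN·m per $
  polycarbonate: M = 12.6 kN·m per $
  titanium alloy: M = 7.75 kN·m per $
  silicon carbide: M = 2.53 kN·m per $
Elm has the largest M.

elm, M = 54.0 kN·m per $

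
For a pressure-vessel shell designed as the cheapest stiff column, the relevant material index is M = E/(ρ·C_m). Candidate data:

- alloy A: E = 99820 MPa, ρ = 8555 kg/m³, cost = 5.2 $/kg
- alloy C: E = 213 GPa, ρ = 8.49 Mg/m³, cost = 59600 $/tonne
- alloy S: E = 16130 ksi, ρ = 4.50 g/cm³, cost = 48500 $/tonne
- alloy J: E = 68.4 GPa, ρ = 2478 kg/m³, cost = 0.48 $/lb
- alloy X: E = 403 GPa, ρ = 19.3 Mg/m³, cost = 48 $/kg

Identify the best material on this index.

In SI units:
  alloy A: E = 99.82 GPa, ρ = 8555 kg/m³, cost = 5.200 $/kg
  alloy C: E = 213.0 GPa, ρ = 8490 kg/m³, cost = 59.60 $/kg
  alloy S: E = 111.2 GPa, ρ = 4500 kg/m³, cost = 48.50 $/kg
  alloy J: E = 68.40 GPa, ρ = 2478 kg/m³, cost = 1.058 $/kg
  alloy X: E = 403.0 GPa, ρ = 19300 kg/m³, cost = 48.00 $/kg
  alloy J: M = 26.1 MN·m per $
  alloy A: M = 2.24 MN·m per $
  alloy S: M = 0.510 MN·m per $
  alloy X: M = 0.435 MN·m per $
  alloy C: M = 0.421 MN·m per $
Alloy J has the largest M.

alloy J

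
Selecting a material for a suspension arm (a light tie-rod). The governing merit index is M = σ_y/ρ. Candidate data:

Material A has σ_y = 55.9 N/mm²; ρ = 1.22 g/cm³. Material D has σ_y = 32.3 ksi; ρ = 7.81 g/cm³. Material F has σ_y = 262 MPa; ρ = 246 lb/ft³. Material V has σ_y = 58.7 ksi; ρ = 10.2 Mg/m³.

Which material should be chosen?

material F

After converting to SI:
  material A: σ_y = 55.90 MPa, ρ = 1220 kg/m³
  material D: σ_y = 222.7 MPa, ρ = 7810 kg/m³
  material F: σ_y = 262.0 MPa, ρ = 3941 kg/m³
  material V: σ_y = 404.7 MPa, ρ = 10200 kg/m³
  material F: M = 66.5 kN·m/kg
  material A: M = 45.8 kN·m/kg
  material V: M = 39.7 kN·m/kg
  material D: M = 28.5 kN·m/kg
Material F has the largest M.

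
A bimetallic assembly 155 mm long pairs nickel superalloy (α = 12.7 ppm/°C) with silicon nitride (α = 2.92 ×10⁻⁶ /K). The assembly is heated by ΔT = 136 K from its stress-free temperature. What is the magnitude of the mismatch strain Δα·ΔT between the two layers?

1.33×10⁻³

Δα = |12.7 − 2.92|×10⁻⁶/K = 9.78×10⁻⁶/K.
Mismatch strain = Δα·ΔT = 9.78×10⁻⁶ × 136.0 = 1.33×10⁻³.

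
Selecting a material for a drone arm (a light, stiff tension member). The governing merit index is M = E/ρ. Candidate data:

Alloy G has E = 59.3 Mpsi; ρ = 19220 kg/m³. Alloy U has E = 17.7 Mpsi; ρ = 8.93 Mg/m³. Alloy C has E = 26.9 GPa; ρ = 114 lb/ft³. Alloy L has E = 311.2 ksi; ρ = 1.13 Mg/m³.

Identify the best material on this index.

Convert each candidate to consistent units, then evaluate M:
  alloy G: E = 408.9 GPa, ρ = 19220 kg/m³
  alloy U: E = 122.0 GPa, ρ = 8930 kg/m³
  alloy C: E = 26.90 GPa, ρ = 1826 kg/m³
  alloy L: E = 2.146 GPa, ρ = 1130 kg/m³
  alloy G: M = 21.3 MN·m/kg
  alloy C: M = 14.7 MN·m/kg
  alloy U: M = 13.7 MN·m/kg
  alloy L: M = 1.90 MN·m/kg
Alloy G has the largest M.

alloy G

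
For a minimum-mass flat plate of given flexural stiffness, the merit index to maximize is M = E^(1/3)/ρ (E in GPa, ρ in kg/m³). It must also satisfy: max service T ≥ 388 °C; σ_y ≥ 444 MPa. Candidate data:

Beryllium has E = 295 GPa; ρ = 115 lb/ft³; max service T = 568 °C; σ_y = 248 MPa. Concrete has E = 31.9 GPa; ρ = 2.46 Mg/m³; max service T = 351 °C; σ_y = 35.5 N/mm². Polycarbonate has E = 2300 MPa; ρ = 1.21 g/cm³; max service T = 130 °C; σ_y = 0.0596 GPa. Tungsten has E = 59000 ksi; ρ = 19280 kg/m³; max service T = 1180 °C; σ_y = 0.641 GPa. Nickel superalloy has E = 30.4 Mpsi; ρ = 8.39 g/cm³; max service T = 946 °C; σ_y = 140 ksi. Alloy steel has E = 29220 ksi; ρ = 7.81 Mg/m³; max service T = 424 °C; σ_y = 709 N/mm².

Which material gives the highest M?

alloy steel

Screen on constraints: max service T ≥ 388 °C; σ_y ≥ 444 MPa. Survivors: tungsten, nickel superalloy, alloy steel.
In SI units:
  tungsten: E = 406.8 GPa, ρ = 19280 kg/m³
  nickel superalloy: E = 209.6 GPa, ρ = 8390 kg/m³
  alloy steel: E = 201.5 GPa, ρ = 7810 kg/m³
  alloy steel: M = 0.751×10⁻³
  nickel superalloy: M = 0.708×10⁻³
  tungsten: M = 0.384×10⁻³
Alloy steel ranks first.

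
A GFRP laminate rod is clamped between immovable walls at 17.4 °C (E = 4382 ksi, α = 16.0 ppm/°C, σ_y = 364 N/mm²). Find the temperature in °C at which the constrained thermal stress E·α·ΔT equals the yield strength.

E = 4382 ksi = 30.21 GPa.
σ_y = 364 N/mm² = 364.0 MPa.
E·α·ΔT = 364.0 MPa ⇒ ΔT = 364.0 / (30.21×10³ × 16.0×10⁻⁶) = 753.0 K.
T = 17.4 + 753.0 = 770.4 °C.

770 °C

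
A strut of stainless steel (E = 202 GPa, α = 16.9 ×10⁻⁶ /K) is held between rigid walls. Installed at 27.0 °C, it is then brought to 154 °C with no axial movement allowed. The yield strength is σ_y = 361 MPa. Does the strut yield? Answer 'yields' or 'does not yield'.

ΔT = 127.0 K. Constrained thermal stress σ = E·α·ΔT = 202.0×10³ MPa × 16.9×10⁻⁶ × 127.0 = 434 MPa (compressive).
Compare to σ_y = 361 MPa: σ ≥ σ_y, so it yields.

yields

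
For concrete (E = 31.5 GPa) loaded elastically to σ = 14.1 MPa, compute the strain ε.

4.48×10⁻⁴

ε = σ/E = 14.1 / 31500 = 4.48×10⁻⁴.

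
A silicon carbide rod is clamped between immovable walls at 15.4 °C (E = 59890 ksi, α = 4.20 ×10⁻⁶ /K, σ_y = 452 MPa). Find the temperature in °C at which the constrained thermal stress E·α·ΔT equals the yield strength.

E = 59890 ksi = 412.9 GPa.
E·α·ΔT = 452.0 MPa ⇒ ΔT = 452.0 / (412.9×10³ × 4.20×10⁻⁶) = 260.6 K.
T = 15.4 + 260.6 = 276.0 °C.

276 °C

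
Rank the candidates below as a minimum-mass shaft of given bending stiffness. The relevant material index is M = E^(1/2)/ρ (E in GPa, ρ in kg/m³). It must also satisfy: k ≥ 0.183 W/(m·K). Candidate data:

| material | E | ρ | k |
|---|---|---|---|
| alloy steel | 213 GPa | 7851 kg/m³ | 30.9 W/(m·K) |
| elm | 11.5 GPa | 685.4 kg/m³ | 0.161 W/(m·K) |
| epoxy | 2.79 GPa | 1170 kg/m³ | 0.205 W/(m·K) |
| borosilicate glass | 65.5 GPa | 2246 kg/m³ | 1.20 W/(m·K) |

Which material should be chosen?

Screen on constraints: k ≥ 0.183 W/(m·K). Survivors: alloy steel, epoxy, borosilicate glass.
Per-candidate index values:
  borosilicate glass: M = 3.60×10⁻³
  alloy steel: M = 1.86×10⁻³
  epoxy: M = 1.43×10⁻³
Highest index: borosilicate glass.

borosilicate glass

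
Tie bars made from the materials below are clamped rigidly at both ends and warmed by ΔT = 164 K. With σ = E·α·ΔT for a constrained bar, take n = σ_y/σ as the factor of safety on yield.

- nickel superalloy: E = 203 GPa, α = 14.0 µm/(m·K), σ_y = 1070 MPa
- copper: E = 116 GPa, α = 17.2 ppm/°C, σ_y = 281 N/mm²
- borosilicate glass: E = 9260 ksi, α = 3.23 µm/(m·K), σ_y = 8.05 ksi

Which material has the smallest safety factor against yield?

copper

Converting E to GPa, α to ×10⁻⁶/K, σ_y to MPa, then σ and n for each:
  nickel superalloy: E = 203.0, α = 14.0, σ_y = 1070 → σ = 466 MPa, n = 2.30
  copper: E = 116.0, α = 17.2, σ_y = 281.0 → σ = 327 MPa, n = 0.859
  borosilicate glass: E = 63.85, α = 3.23, σ_y = 55.50 → σ = 33.8 MPa, n = 1.64
Copper has the lowest safety factor, n = 0.859.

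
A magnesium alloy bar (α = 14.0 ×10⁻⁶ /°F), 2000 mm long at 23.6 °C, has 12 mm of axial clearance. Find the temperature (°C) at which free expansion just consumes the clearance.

α = 14.0×10⁻⁶/°F × 9/5 = 25.2×10⁻⁶/K.
α·L₀·ΔT = 12.0 mm ⇒ ΔT = 12.0 / (25.2×10⁻⁶ × 2000.0) = 238.1 K.
T = 23.6 + 238.1 = 261.7 °C.

262 °C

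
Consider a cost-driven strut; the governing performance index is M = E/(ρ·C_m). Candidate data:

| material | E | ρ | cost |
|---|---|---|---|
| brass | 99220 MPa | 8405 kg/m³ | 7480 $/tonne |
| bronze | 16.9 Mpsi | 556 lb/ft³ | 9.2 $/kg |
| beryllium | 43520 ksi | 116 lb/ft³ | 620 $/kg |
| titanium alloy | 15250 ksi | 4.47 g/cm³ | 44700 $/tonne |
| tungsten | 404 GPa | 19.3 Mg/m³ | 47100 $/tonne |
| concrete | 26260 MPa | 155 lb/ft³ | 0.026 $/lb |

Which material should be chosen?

concrete

Normalizing units and computing the index:
  brass: E = 99.22 GPa, ρ = 8405 kg/m³, cost = 7.480 $/kg
  bronze: E = 116.5 GPa, ρ = 8906 kg/m³, cost = 9.200 $/kg
  beryllium: E = 300.1 GPa, ρ = 1858 kg/m³, cost = 620.0 $/kg
  titanium alloy: E = 105.1 GPa, ρ = 4470 kg/m³, cost = 44.70 $/kg
  tungsten: E = 404.0 GPa, ρ = 19300 kg/m³, cost = 47.10 $/kg
  concrete: E = 26.26 GPa, ρ = 2483 kg/m³, cost = 0.05732 $/kg
  concrete: M = 185 MN·m per $
  brass: M = 1.58 MN·m per $
  bronze: M = 1.42 MN·m per $
  titanium alloy: M = 0.526 MN·m per $
  tungsten: M = 0.444 MN·m per $
  beryllium: M = 0.260 MN·m per $
Concrete ranks first.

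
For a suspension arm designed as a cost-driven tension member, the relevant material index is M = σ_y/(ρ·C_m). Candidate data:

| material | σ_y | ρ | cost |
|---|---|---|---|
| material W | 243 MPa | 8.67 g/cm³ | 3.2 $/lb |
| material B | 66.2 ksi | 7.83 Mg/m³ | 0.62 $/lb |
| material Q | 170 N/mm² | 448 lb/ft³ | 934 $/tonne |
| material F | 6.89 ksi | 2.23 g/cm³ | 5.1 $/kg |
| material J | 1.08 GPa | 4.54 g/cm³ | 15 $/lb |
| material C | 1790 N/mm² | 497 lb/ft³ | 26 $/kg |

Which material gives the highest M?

After converting to SI:
  material W: σ_y = 243.0 MPa, ρ = 8670 kg/m³, cost = 7.055 $/kg
  material B: σ_y = 456.4 MPa, ρ = 7830 kg/m³, cost = 1.367 $/kg
  material Q: σ_y = 170.0 MPa, ρ = 7176 kg/m³, cost = 0.9340 $/kg
  material F: σ_y = 47.50 MPa, ρ = 2230 kg/m³, cost = 5.100 $/kg
  material J: σ_y = 1080 MPa, ρ = 4540 kg/m³, cost = 33.07 $/kg
  material C: σ_y = 1790 MPa, ρ = 7961 kg/m³, cost = 26.00 $/kg
  material B: M = 42.6 kN·m per $
  material Q: M = 25.4 kN·m per $
  material C: M = 8.65 kN·m per $
  material J: M = 7.19 kN·m per $
  material F: M = 4.18 kN·m per $
  material W: M = 3.97 kN·m per $
The maximum is for material B.

material B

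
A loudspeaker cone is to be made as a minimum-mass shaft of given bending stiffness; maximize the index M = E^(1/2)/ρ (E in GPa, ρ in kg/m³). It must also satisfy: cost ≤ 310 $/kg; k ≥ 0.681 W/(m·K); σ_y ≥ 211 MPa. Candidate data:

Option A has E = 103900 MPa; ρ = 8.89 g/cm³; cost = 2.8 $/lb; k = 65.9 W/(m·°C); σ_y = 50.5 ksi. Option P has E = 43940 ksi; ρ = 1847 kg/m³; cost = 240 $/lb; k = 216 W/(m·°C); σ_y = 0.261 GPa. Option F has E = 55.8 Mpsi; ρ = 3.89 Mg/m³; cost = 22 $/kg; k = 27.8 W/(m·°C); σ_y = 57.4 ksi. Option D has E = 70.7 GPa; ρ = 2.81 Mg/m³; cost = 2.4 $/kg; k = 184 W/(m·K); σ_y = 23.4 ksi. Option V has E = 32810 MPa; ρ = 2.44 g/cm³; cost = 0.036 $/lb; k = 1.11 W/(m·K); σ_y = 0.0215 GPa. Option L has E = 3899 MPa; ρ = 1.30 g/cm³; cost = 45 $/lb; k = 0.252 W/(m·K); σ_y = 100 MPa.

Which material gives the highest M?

Screen on constraints: cost ≤ 310 $/kg; k ≥ 0.681 W/(m·K); σ_y ≥ 211 MPa. Survivors: option A, option F.
After converting to SI:
  option A: E = 103.9 GPa, ρ = 8890 kg/m³
  option F: E = 384.7 GPa, ρ = 3890 kg/m³
  option F: M = 5.04×10⁻³
  option A: M = 1.15×10⁻³
The maximum is for option F.

option F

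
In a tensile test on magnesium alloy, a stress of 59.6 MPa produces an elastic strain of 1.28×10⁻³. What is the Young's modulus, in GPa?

E = σ/ε = 59.6 MPa / 1.28×10⁻³ = 46560 MPa = 46.6 GPa.

46.6 GPa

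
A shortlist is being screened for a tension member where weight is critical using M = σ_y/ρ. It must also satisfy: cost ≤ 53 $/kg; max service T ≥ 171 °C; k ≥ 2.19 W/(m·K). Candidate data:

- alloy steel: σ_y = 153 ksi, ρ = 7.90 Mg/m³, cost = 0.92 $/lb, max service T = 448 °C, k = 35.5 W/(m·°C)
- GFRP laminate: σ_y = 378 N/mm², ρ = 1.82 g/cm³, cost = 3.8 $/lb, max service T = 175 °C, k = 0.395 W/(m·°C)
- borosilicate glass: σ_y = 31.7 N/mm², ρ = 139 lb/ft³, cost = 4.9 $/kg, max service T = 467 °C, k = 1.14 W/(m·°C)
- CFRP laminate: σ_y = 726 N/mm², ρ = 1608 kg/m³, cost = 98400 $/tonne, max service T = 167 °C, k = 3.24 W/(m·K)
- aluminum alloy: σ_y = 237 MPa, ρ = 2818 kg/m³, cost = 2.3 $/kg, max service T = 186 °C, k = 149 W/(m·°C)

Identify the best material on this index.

Screen on constraints: cost ≤ 53 $/kg; max service T ≥ 171 °C; k ≥ 2.19 W/(m·K). Survivors: alloy steel, aluminum alloy.
Putting every candidate on a common basis:
  alloy steel: σ_y = 1055 MPa, ρ = 7900 kg/m³
  aluminum alloy: σ_y = 237.0 MPa, ρ = 2818 kg/m³
  alloy steel: M = 134 kN·m/kg
  aluminum alloy: M = 84.1 kN·m/kg
Alloy steel ranks first.

alloy steel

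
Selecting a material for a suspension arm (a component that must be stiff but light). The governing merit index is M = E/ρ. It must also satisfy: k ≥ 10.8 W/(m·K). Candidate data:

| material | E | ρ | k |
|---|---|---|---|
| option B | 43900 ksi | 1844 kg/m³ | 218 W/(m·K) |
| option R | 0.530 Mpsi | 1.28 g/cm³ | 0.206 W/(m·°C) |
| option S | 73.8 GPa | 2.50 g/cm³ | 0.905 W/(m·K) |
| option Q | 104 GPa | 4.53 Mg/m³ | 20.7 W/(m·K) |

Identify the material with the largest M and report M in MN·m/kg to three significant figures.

option B, M = 164 MN·m/kg

Screen on constraints: k ≥ 10.8 W/(m·K). Survivors: option B, option Q.
Convert each candidate to consistent units, then evaluate M:
  option B: E = 302.7 GPa, ρ = 1844 kg/m³
  option Q: E = 104.0 GPa, ρ = 4530 kg/m³
  option B: M = 164 MN·m/kg
  option Q: M = 23.0 MN·m/kg
Option B ranks first.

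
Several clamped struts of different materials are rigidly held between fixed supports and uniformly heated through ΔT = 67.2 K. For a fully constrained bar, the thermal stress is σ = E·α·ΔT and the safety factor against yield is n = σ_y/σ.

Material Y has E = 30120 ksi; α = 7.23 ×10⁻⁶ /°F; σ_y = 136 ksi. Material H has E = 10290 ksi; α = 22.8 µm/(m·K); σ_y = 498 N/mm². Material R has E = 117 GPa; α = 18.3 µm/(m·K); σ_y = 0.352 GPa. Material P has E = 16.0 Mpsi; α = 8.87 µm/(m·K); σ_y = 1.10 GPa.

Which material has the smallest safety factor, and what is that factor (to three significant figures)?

material R, n = 2.45

In consistent units (E in GPa, α in ×10⁻⁶/K, σ_y in MPa):
  material Y: E = 207.7, α = 13.0, σ_y = 937.7 → σ = 182 MPa, n = 5.16
  material H: E = 70.95, α = 22.8, σ_y = 498.0 → σ = 109 MPa, n = 4.58
  material R: E = 117.0, α = 18.3, σ_y = 352.0 → σ = 144 MPa, n = 2.45
  material P: E = 110.3, α = 8.87, σ_y = 1100 → σ = 65.8 MPa, n = 16.7
The minimum is material R at n = 2.45.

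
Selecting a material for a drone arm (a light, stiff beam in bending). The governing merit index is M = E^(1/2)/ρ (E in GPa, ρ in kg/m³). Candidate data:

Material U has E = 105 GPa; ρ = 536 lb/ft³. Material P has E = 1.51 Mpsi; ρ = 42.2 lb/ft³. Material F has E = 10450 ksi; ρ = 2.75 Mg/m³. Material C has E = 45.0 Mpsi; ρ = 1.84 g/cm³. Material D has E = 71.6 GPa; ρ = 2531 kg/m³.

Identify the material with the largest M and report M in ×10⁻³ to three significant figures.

Putting every candidate on a common basis:
  material U: E = 105.0 GPa, ρ = 8586 kg/m³
  material P: E = 10.41 GPa, ρ = 676.0 kg/m³
  material F: E = 72.05 GPa, ρ = 2750 kg/m³
  material C: E = 310.3 GPa, ρ = 1840 kg/m³
  material D: E = 71.60 GPa, ρ = 2531 kg/m³
  material C: M = 9.57×10⁻³
  material P: M = 4.77×10⁻³
  material D: M = 3.34×10⁻³
  material F: M = 3.09×10⁻³
  material U: M = 1.19×10⁻³
Highest index: material C.

material C, M = 9.57×10⁻³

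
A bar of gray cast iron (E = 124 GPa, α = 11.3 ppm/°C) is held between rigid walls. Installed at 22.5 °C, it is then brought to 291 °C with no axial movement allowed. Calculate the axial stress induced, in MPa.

376 MPa

ΔT = 268.5 K. Constrained thermal stress σ = E·α·ΔT = 124.0×10³ MPa × 11.3×10⁻⁶ × 268.5 = 376 MPa (compressive).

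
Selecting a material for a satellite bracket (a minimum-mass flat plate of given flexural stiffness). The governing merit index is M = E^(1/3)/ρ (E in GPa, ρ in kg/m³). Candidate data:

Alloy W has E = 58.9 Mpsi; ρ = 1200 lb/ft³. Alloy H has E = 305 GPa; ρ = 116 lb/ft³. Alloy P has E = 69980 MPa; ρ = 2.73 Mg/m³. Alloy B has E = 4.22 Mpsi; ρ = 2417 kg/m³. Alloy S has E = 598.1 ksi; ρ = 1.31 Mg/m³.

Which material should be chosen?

alloy H

Convert each candidate to consistent units, then evaluate M:
  alloy W: E = 406.1 GPa, ρ = 19220 kg/m³
  alloy H: E = 305.0 GPa, ρ = 1858 kg/m³
  alloy P: E = 69.98 GPa, ρ = 2730 kg/m³
  alloy B: E = 29.10 GPa, ρ = 2417 kg/m³
  alloy S: E = 4.124 GPa, ρ = 1310 kg/m³
  alloy H: M = 3.62×10⁻³
  alloy P: M = 1.51×10⁻³
  alloy B: M = 1.27×10⁻³
  alloy S: M = 1.22×10⁻³
  alloy W: M = 0.385×10⁻³
The maximum is for alloy H.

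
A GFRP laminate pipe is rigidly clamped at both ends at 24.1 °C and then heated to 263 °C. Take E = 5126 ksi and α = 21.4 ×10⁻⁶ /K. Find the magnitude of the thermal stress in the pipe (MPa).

E = 5126 ksi = 35.34 GPa.
ΔT = 238.9 K. Constrained thermal stress σ = E·α·ΔT = 35.34×10³ MPa × 21.4×10⁻⁶ × 238.9 = 181 MPa (compressive).

181 MPa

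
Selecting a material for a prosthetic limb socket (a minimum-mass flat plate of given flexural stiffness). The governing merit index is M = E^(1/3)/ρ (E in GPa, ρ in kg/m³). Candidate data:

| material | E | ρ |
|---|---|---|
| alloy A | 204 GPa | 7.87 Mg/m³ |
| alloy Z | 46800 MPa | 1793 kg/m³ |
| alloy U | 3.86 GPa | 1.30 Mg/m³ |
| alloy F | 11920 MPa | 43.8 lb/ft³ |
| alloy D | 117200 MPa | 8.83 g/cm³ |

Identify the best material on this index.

alloy F

Convert each candidate to consistent units, then evaluate M:
  alloy A: E = 204.0 GPa, ρ = 7870 kg/m³
  alloy Z: E = 46.80 GPa, ρ = 1793 kg/m³
  alloy U: E = 3.860 GPa, ρ = 1300 kg/m³
  alloy F: E = 11.92 GPa, ρ = 701.6 kg/m³
  alloy D: E = 117.2 GPa, ρ = 8830 kg/m³
  alloy F: M = 3.26×10⁻³
  alloy Z: M = 2.01×10⁻³
  alloy U: M = 1.21×10⁻³
  alloy A: M = 0.748×10⁻³
  alloy D: M = 0.554×10⁻³
Alloy F has the largest M.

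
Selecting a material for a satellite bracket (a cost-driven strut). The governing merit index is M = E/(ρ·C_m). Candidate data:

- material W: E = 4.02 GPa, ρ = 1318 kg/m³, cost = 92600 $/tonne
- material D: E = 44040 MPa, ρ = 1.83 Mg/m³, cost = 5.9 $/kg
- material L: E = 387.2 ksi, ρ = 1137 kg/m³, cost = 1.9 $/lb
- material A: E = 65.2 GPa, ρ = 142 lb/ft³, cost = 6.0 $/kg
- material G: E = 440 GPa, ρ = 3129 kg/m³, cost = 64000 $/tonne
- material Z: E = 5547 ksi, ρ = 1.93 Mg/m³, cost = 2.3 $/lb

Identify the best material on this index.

In SI units:
  material W: E = 4.020 GPa, ρ = 1318 kg/m³, cost = 92.60 $/kg
  material D: E = 44.04 GPa, ρ = 1830 kg/m³, cost = 5.900 $/kg
  material L: E = 2.670 GPa, ρ = 1137 kg/m³, cost = 4.189 $/kg
  material A: E = 65.20 GPa, ρ = 2275 kg/m³, cost = 6.000 $/kg
  material G: E = 440.0 GPa, ρ = 3129 kg/m³, cost = 64.00 $/kg
  material Z: E = 38.25 GPa, ρ = 1930 kg/m³, cost = 5.071 $/kg
  material A: M = 4.78 MN·m per $
  material D: M = 4.08 MN·m per $
  material Z: M = 3.91 MN·m per $
  material G: M = 2.20 MN·m per $
  material L: M = 0.561 MN·m per $
  material W: M = 0.0329 MN·m per $
The maximum is for material A.

material A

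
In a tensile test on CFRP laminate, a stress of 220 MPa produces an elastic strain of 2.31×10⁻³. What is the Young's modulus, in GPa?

E = σ/ε = 220 MPa / 2.31×10⁻³ = 95240 MPa = 95.2 GPa.

95.2 GPa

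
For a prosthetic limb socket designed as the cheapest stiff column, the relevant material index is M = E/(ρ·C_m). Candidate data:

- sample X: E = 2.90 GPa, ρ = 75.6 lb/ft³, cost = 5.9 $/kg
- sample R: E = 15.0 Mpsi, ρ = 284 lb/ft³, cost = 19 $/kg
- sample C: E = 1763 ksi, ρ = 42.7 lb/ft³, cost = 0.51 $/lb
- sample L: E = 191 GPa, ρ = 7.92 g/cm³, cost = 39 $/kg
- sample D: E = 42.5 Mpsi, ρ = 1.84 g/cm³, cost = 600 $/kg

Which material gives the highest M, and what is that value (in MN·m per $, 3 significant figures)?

sample C, M = 15.8 MN·m per $

Normalizing units and computing the index:
  sample X: E = 2.900 GPa, ρ = 1211 kg/m³, cost = 5.900 $/kg
  sample R: E = 103.4 GPa, ρ = 4549 kg/m³, cost = 19.00 $/kg
  sample C: E = 12.16 GPa, ρ = 684.0 kg/m³, cost = 1.124 $/kg
  sample L: E = 191.0 GPa, ρ = 7920 kg/m³, cost = 39.00 $/kg
  sample D: E = 293.0 GPa, ρ = 1840 kg/m³, cost = 600.0 $/kg
  sample C: M = 15.8 MN·m per $
  sample R: M = 1.20 MN·m per $
  sample L: M = 0.618 MN·m per $
  sample X: M = 0.406 MN·m per $
  sample D: M = 0.265 MN·m per $
Sample C ranks first.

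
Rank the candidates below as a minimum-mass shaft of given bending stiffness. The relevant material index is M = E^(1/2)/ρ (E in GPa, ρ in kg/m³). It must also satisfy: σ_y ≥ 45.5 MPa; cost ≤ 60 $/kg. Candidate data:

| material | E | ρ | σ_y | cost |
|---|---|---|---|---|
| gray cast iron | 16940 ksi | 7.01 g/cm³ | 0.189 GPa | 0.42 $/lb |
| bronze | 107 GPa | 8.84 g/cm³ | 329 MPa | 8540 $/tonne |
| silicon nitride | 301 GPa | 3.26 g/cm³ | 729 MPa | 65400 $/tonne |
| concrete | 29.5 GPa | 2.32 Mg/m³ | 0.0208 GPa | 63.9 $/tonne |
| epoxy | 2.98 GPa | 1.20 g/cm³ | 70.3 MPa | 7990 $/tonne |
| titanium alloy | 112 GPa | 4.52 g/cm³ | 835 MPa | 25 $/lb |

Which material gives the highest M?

Screen on constraints: σ_y ≥ 45.5 MPa; cost ≤ 60 $/kg. Survivors: gray cast iron, bronze, epoxy, titanium alloy.
In SI units:
  gray cast iron: E = 116.8 GPa, ρ = 7010 kg/m³
  bronze: E = 107.0 GPa, ρ = 8840 kg/m³
  epoxy: E = 2.980 GPa, ρ = 1200 kg/m³
  titanium alloy: E = 112.0 GPa, ρ = 4520 kg/m³
  titanium alloy: M = 2.34×10⁻³
  gray cast iron: M = 1.54×10⁻³
  epoxy: M = 1.44×10⁻³
  bronze: M = 1.17×10⁻³
Titanium alloy has the largest M.

titanium alloy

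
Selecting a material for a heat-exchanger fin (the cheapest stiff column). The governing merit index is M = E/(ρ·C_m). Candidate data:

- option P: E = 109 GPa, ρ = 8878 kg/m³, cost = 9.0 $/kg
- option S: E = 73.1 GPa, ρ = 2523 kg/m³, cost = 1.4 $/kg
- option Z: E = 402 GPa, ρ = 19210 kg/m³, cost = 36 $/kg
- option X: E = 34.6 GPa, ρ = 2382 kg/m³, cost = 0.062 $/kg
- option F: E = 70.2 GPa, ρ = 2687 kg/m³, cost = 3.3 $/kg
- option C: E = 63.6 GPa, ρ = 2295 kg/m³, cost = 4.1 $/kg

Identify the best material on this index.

Computing M directly (units already consistent):
  option X: M = 234 MN·m per $
  option S: M = 20.7 MN·m per $
  option F: M = 7.92 MN·m per $
  option C: M = 6.76 MN·m per $
  option P: M = 1.36 MN·m per $
  option Z: M = 0.581 MN·m per $
Option X has the largest M.

option X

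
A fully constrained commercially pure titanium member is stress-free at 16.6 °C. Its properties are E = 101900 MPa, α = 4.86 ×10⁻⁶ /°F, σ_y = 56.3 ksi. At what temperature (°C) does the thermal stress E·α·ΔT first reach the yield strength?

452 °C

E = 101900 MPa = 101.9 GPa.
α = 4.86×10⁻⁶/°F × 9/5 = 8.75×10⁻⁶/K.
σ_y = 56.3 ksi = 388.2 MPa.
E·α·ΔT = 388.2 MPa ⇒ ΔT = 388.2 / (101.9×10³ × 8.75×10⁻⁶) = 435.5 K.
T = 16.6 + 435.5 = 452.1 °C.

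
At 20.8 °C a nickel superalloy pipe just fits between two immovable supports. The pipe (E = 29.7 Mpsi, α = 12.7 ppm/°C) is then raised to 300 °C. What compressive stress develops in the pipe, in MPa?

E = 29.7 Mpsi = 204.8 GPa.
ΔT = 279.2 K. Constrained thermal stress σ = E·α·ΔT = 204.8×10³ MPa × 12.7×10⁻⁶ × 279.2 = 726 MPa (compressive).

726 MPa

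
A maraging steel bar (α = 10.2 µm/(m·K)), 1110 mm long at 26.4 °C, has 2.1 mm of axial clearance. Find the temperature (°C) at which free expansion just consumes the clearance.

α·L₀·ΔT = 2.1 mm ⇒ ΔT = 2.1 / (10.2×10⁻⁶ × 1110.0) = 185.5 K.
T = 26.4 + 185.5 = 211.9 °C.

212 °C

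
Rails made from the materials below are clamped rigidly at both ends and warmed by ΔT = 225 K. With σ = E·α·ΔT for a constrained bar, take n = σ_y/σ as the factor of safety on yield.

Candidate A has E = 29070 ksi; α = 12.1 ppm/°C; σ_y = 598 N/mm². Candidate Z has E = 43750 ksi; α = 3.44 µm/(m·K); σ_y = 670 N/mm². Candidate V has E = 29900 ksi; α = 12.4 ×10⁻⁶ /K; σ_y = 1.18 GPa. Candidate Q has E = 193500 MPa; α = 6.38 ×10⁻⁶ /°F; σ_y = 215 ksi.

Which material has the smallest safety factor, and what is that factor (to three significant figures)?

candidate A, n = 1.10

With everything in SI (GPa, ×10⁻⁶/K, MPa):
  candidate A: E = 200.4, α = 12.1, σ_y = 598.0 → σ = 546 MPa, n = 1.10
  candidate Z: E = 301.6, α = 3.44, σ_y = 670.0 → σ = 233 MPa, n = 2.87
  candidate V: E = 206.2, α = 12.4, σ_y = 1180 → σ = 575 MPa, n = 2.05
  candidate Q: E = 193.5, α = 11.5, σ_y = 1482 → σ = 500 MPa, n = 2.96
Smallest n: candidate A with n = 1.10.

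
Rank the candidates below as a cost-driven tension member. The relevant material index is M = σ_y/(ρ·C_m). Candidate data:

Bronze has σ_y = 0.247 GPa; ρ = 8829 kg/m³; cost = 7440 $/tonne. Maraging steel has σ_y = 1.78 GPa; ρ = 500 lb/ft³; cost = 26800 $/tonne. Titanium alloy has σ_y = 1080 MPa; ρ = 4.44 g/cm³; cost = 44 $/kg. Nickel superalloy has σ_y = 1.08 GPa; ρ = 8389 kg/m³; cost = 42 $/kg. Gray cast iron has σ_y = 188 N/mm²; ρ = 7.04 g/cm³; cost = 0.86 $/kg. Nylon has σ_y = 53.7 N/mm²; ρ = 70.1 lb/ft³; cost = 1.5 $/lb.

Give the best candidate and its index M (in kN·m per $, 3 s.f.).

gray cast iron, M = 31.1 kN·m per $

Normalizing units and computing the index:
  bronze: σ_y = 247.0 MPa, ρ = 8829 kg/m³, cost = 7.440 $/kg
  maraging steel: σ_y = 1780 MPa, ρ = 8009 kg/m³, cost = 26.80 $/kg
  titanium alloy: σ_y = 1080 MPa, ρ = 4440 kg/m³, cost = 44.00 $/kg
  nickel superalloy: σ_y = 1080 MPa, ρ = 8389 kg/m³, cost = 42.00 $/kg
  gray cast iron: σ_y = 188.0 MPa, ρ = 7040 kg/m³, cost = 0.8600 $/kg
  nylon: σ_y = 53.70 MPa, ρ = 1123 kg/m³, cost = 3.307 $/kg
  gray cast iron: M = 31.1 kN·m per $
  nylon: M = 14.5 kN·m per $
  maraging steel: M = 8.29 kN·m per $
  titanium alloy: M = 5.53 kN·m per $
  bronze: M = 3.76 kN·m per $
  nickel superalloy: M = 3.07 kN·m per $
Highest index: gray cast iron.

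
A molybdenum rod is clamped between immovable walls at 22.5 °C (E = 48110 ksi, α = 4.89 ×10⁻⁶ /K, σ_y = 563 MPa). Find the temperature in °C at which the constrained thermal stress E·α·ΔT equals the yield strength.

E = 48110 ksi = 331.7 GPa.
E·α·ΔT = 563.0 MPa ⇒ ΔT = 563.0 / (331.7×10³ × 4.89×10⁻⁶) = 347.1 K.
T = 22.5 + 347.1 = 369.6 °C.

370 °C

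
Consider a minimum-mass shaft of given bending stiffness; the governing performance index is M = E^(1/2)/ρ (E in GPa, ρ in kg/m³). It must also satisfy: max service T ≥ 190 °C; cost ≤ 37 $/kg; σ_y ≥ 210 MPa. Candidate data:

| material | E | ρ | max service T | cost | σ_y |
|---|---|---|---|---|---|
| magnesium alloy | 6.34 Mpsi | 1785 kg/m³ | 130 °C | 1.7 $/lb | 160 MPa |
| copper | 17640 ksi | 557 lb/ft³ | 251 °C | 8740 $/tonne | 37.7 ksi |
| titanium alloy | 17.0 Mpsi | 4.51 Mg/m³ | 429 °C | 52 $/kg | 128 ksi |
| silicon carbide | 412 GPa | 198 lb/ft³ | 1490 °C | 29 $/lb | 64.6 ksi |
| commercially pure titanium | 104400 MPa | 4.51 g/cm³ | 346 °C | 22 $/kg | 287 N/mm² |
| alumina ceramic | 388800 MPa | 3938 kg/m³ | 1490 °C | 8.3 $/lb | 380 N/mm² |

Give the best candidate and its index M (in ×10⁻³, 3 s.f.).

Screen on constraints: max service T ≥ 190 °C; cost ≤ 37 $/kg; σ_y ≥ 210 MPa. Survivors: copper, commercially pure titanium, alumina ceramic.
In SI units:
  copper: E = 121.6 GPa, ρ = 8922 kg/m³
  commercially pure titanium: E = 104.4 GPa, ρ = 4510 kg/m³
  alumina ceramic: E = 388.8 GPa, ρ = 3938 kg/m³
  alumina ceramic: M = 5.01×10⁻³
  commercially pure titanium: M = 2.27×10⁻³
  copper: M = 1.24×10⁻³
The maximum is for alumina ceramic.

alumina ceramic, M = 5.01×10⁻³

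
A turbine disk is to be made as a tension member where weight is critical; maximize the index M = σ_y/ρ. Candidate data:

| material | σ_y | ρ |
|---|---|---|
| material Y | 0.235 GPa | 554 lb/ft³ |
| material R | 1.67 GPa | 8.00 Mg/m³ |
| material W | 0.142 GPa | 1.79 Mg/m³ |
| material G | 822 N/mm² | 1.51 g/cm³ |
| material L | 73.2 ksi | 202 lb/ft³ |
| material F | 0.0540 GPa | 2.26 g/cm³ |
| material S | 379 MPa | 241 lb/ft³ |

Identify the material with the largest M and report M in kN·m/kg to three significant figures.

Putting every candidate on a common basis:
  material Y: σ_y = 235.0 MPa, ρ = 8874 kg/m³
  material R: σ_y = 1670 MPa, ρ = 8000 kg/m³
  material W: σ_y = 142.0 MPa, ρ = 1790 kg/m³
  material G: σ_y = 822.0 MPa, ρ = 1510 kg/m³
  material L: σ_y = 504.7 MPa, ρ = 3236 kg/m³
  material F: σ_y = 54.00 MPa, ρ = 2260 kg/m³
  material S: σ_y = 379.0 MPa, ρ = 3860 kg/m³
  material G: M = 544 kN·m/kg
  material R: M = 209 kN·m/kg
  material L: M = 156 kN·m/kg
  material S: M = 98.2 kN·m/kg
  material W: M = 79.3 kN·m/kg
  material Y: M = 26.5 kN·m/kg
  material F: M = 23.9 kN·m/kg
Material G has the largest M.

material G, M = 544 kN·m/kg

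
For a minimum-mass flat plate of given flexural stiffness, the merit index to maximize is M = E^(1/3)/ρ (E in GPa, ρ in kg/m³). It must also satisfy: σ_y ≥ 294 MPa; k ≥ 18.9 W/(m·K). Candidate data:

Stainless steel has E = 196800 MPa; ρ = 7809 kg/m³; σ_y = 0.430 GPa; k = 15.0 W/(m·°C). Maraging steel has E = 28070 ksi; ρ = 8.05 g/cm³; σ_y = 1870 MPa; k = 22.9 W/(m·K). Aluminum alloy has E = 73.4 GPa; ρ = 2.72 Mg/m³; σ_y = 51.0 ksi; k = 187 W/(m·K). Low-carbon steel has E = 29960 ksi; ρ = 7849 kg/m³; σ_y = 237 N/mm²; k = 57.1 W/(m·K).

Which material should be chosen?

aluminum alloy

Screen on constraints: σ_y ≥ 294 MPa; k ≥ 18.9 W/(m·K). Survivors: maraging steel, aluminum alloy.
Putting every candidate on a common basis:
  maraging steel: E = 193.5 GPa, ρ = 8050 kg/m³
  aluminum alloy: E = 73.40 GPa, ρ = 2720 kg/m³
  aluminum alloy: M = 1.54×10⁻³
  maraging steel: M = 0.719×10⁻³
Aluminum alloy has the largest M.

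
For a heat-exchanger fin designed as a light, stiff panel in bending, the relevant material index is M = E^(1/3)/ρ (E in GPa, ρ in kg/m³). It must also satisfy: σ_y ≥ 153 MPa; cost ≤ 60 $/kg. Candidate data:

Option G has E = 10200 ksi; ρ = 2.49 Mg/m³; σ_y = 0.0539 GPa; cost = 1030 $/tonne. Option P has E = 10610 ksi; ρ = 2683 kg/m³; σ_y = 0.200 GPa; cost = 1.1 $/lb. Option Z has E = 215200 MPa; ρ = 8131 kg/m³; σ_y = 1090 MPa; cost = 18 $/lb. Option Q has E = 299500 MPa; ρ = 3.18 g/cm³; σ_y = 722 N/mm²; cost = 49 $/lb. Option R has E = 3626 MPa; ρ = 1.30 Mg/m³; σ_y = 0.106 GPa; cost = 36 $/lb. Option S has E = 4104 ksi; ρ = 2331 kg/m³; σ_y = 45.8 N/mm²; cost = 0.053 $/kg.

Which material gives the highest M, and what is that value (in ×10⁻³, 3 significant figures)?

Screen on constraints: σ_y ≥ 153 MPa; cost ≤ 60 $/kg. Survivors: option P, option Z.
Normalizing units and computing the index:
  option P: E = 73.15 GPa, ρ = 2683 kg/m³
  option Z: E = 215.2 GPa, ρ = 8131 kg/m³
  option P: M = 1.56×10⁻³
  option Z: M = 0.737×10⁻³
Highest index: option P.

option P, M = 1.56×10⁻³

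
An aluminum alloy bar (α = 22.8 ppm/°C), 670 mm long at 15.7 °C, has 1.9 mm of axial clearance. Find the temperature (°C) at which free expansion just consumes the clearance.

α·L₀·ΔT = 1.9 mm ⇒ ΔT = 1.9 / (22.8×10⁻⁶ × 670.0) = 124.4 K.
T = 15.7 + 124.4 = 140.1 °C.

140 °C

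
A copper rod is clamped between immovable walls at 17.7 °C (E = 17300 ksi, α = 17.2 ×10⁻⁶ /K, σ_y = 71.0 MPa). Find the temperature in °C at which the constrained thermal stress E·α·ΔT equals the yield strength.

52.3 °C

E = 17300 ksi = 119.3 GPa.
E·α·ΔT = 71.00 MPa ⇒ ΔT = 71.00 / (119.3×10³ × 17.2×10⁻⁶) = 34.61 K.
T = 17.7 + 34.61 = 52.31 °C.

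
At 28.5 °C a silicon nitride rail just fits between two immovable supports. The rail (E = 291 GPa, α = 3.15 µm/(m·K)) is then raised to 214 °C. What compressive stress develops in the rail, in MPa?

ΔT = 185.5 K. Constrained thermal stress σ = E·α·ΔT = 291.0×10³ MPa × 3.15×10⁻⁶ × 185.5 = 170 MPa (compressive).

170 MPa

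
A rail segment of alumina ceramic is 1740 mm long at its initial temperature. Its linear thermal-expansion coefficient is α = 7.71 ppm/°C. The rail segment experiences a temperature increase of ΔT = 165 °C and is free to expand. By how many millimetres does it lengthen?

2.21 mm

ΔL = α·L₀·ΔT = 7.71×10⁻⁶ × 1740 mm × 165.0 K = 2.21 mm.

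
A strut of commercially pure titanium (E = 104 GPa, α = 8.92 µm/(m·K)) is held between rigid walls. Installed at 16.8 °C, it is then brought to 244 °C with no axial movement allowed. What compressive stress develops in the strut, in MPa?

ΔT = 227.2 K. Constrained thermal stress σ = E·α·ΔT = 104.0×10³ MPa × 8.92×10⁻⁶ × 227.2 = 211 MPa (compressive).

211 MPa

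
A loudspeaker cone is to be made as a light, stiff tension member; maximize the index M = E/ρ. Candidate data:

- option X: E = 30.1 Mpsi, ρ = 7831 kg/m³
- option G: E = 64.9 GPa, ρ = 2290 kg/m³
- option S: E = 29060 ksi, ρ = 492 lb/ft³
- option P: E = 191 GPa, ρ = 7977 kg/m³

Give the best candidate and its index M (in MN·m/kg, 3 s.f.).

After converting to SI:
  option X: E = 207.5 GPa, ρ = 7831 kg/m³
  option G: E = 64.90 GPa, ρ = 2290 kg/m³
  option S: E = 200.4 GPa, ρ = 7881 kg/m³
  option P: E = 191.0 GPa, ρ = 7977 kg/m³
  option G: M = 28.3 MN·m/kg
  option X: M = 26.5 MN·m/kg
  option S: M = 25.4 MN·m/kg
  option P: M = 23.9 MN·m/kg
Highest index: option G.

option G, M = 28.3 MN·m/kg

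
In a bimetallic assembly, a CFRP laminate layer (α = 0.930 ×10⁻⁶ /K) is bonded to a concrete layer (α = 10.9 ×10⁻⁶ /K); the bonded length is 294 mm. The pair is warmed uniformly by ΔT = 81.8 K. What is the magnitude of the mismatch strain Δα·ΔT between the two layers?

Δα = |0.930 − 10.9|×10⁻⁶/K = 9.97×10⁻⁶/K.
Mismatch strain = Δα·ΔT = 9.97×10⁻⁶ × 81.8 = 8.16×10⁻⁴.

8.16×10⁻⁴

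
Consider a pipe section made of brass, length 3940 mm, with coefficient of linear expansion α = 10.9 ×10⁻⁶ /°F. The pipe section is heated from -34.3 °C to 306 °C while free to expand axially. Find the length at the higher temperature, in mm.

Convert α: 10.9×10⁻⁶/°F × (9/5) = 19.6×10⁻⁶/K.
ΔT = 306 − (-34.3) = 340.3 K.
ΔL = α·L₀·ΔT = 19.6×10⁻⁶ × 3940 mm × 340.3 K = 26.3 mm.
L = L₀ + ΔL = 3940 + 26.3 = 3966.3 mm.

3966.3 mm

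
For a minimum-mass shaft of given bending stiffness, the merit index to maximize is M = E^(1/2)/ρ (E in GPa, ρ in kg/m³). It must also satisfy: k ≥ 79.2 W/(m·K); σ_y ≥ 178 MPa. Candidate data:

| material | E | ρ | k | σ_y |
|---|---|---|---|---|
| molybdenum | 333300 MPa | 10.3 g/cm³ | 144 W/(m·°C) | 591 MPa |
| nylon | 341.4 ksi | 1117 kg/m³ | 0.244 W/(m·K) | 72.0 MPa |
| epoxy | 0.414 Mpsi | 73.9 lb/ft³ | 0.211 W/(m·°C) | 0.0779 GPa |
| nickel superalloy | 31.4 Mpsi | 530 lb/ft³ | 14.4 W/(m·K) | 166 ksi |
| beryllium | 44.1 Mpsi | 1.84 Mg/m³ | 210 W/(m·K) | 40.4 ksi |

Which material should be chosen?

beryllium

Screen on constraints: k ≥ 79.2 W/(m·K); σ_y ≥ 178 MPa. Survivors: molybdenum, beryllium.
After converting to SI:
  molybdenum: E = 333.3 GPa, ρ = 10300 kg/m³
  beryllium: E = 304.1 GPa, ρ = 1840 kg/m³
  beryllium: M = 9.48×10⁻³
  molybdenum: M = 1.77×10⁻³
The maximum is for beryllium.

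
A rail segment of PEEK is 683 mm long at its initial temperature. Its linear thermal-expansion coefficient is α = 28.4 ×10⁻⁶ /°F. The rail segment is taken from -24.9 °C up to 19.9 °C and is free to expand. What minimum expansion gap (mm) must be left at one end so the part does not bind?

1.56 mm

Convert α: 28.4×10⁻⁶/°F × (9/5) = 51.1×10⁻⁶/K.
ΔT = 19.9 − (-24.9) = 44.80 K.
ΔL = α·L₀·ΔT = 51.1×10⁻⁶ × 683 mm × 44.80 K = 1.56 mm.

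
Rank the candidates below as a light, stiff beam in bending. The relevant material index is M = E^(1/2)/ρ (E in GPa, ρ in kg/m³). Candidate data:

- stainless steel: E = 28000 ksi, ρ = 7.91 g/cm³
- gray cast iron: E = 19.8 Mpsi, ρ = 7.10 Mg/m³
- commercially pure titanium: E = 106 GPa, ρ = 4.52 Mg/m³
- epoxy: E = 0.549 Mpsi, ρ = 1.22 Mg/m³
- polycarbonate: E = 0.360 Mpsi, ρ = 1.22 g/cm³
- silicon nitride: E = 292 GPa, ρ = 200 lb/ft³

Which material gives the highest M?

Convert each candidate to consistent units, then evaluate M:
  stainless steel: E = 193.1 GPa, ρ = 7910 kg/m³
  gray cast iron: E = 136.5 GPa, ρ = 7100 kg/m³
  commercially pure titanium: E = 106.0 GPa, ρ = 4520 kg/m³
  epoxy: E = 3.785 GPa, ρ = 1220 kg/m³
  polycarbonate: E = 2.482 GPa, ρ = 1220 kg/m³
  silicon nitride: E = 292.0 GPa, ρ = 3204 kg/m³
  silicon nitride: M = 5.33×10⁻³
  commercially pure titanium: M = 2.28×10⁻³
  stainless steel: M = 1.76×10⁻³
  gray cast iron: M = 1.65×10⁻³
  epoxy: M = 1.59×10⁻³
  polycarbonate: M = 1.29×10⁻³
Silicon nitride has the largest M.

silicon nitride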